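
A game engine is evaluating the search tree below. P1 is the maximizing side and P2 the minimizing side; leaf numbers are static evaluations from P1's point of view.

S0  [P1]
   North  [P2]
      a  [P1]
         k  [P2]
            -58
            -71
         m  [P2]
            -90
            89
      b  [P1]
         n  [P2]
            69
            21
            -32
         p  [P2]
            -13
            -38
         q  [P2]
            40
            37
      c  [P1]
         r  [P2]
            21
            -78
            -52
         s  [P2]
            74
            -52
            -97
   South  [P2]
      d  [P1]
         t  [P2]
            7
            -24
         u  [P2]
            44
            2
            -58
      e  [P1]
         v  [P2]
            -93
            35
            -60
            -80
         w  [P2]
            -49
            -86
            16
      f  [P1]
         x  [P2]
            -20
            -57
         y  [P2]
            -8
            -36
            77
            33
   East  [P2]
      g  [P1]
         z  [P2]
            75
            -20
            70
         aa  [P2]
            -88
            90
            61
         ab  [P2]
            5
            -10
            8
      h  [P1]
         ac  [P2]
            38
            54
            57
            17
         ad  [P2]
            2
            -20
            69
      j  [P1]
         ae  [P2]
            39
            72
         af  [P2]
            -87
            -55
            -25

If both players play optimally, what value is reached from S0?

k (P2): min(-58, -71) = -71
m (P2): min(-90, 89) = -90
a (P1): max(-71, -90) = -71
n (P2): min(69, 21, -32) = -32
p (P2): min(-13, -38) = -38
q (P2): min(40, 37) = 37
b (P1): max(-32, -38, 37) = 37
r (P2): min(21, -78, -52) = -78
s (P2): min(74, -52, -97) = -97
c (P1): max(-78, -97) = -78
North (P2): min(-71, 37, -78) = -78
t (P2): min(7, -24) = -24
u (P2): min(44, 2, -58) = -58
d (P1): max(-24, -58) = -24
v (P2): min(-93, 35, -60, -80) = -93
w (P2): min(-49, -86, 16) = -86
e (P1): max(-93, -86) = -86
x (P2): min(-20, -57) = -57
y (P2): min(-8, -36, 77, 33) = -36
f (P1): max(-57, -36) = -36
South (P2): min(-24, -86, -36) = -86
z (P2): min(75, -20, 70) = -20
aa (P2): min(-88, 90, 61) = -88
ab (P2): min(5, -10, 8) = -10
g (P1): max(-20, -88, -10) = -10
ac (P2): min(38, 54, 57, 17) = 17
ad (P2): min(2, -20, 69) = -20
h (P1): max(17, -20) = 17
ae (P2): min(39, 72) = 39
af (P2): min(-87, -55, -25) = -87
j (P1): max(39, -87) = 39
East (P2): min(-10, 17, 39) = -10
S0 (P1): max(-78, -86, -10) = -10

-10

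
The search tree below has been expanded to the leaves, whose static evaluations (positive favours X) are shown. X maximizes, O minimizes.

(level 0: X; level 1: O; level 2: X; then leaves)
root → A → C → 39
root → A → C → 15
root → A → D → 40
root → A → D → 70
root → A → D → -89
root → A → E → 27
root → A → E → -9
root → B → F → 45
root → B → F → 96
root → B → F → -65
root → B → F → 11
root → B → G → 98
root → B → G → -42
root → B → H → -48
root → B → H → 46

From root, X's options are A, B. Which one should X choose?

C (X): max(39, 15) = 39
D (X): max(40, 70, -89) = 70
E (X): max(27, -9) = 27
A (O): min(39, 70, 27) = 27
F (X): max(45, 96, -65, 11) = 96
G (X): max(98, -42) = 98
H (X): max(-48, 46) = 46
B (O): min(96, 98, 46) = 46
root (X): max(27, 46) = 46
X at root wants the highest of {A=27, B=46}, so chooses B.

B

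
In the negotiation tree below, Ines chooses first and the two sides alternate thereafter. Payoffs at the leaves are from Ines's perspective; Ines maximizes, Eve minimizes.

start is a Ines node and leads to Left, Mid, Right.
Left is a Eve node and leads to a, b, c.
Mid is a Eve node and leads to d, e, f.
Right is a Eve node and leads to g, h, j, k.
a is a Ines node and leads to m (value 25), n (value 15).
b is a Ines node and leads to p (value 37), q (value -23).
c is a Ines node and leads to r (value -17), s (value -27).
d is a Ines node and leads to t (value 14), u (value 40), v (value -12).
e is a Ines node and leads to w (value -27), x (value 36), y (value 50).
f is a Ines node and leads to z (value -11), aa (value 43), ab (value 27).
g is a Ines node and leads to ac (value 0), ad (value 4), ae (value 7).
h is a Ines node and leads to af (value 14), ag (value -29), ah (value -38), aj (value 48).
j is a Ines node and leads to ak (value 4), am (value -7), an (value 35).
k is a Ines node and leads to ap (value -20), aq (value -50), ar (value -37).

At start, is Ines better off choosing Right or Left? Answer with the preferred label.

g (Ines): max(0, 4, 7) = 7
h (Ines): max(14, -29, -38, 48) = 48
j (Ines): max(4, -7, 35) = 35
k (Ines): max(-20, -50, -37) = -20
Right (Eve): min(7, 48, 35, -20) = -20
a (Ines): max(25, 15) = 25
b (Ines): max(37, -23) = 37
c (Ines): max(-17, -27) = -17
Left (Eve): min(25, 37, -17) = -17
Ines prefers the higher value; Right=-20, Left=-17. Left is better since -17 > -20.

Left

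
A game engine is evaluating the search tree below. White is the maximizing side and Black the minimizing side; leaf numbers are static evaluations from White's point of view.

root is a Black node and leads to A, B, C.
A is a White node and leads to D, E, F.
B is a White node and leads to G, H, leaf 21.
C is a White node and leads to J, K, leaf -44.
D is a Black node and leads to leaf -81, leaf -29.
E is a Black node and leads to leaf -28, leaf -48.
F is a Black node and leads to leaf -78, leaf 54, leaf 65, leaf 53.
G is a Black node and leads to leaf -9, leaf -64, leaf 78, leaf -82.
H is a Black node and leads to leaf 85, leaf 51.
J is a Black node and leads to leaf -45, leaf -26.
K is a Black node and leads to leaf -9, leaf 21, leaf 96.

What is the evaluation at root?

-48

D (Black): min(-81, -29) = -81
E (Black): min(-28, -48) = -48
F (Black): min(-78, 54, 65, 53) = -78
A (White): max(-81, -48, -78) = -48
G (Black): min(-9, -64, 78, -82) = -82
H (Black): min(85, 51) = 51
B (White): max(-82, 51, 21) = 51
J (Black): min(-45, -26) = -45
K (Black): min(-9, 21, 96) = -9
C (White): max(-45, -9, -44) = -9
root (Black): min(-48, 51, -9) = -48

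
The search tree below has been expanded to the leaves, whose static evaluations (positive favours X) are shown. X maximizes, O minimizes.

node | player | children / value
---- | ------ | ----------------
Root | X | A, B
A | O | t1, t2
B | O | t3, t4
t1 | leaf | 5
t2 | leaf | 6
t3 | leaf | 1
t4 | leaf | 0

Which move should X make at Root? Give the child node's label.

A (O): min(5, 6) = 5
B (O): min(1, 0) = 0
Root (X): max(5, 0) = 5
X at Root wants the highest of {A=5, B=0}, so chooses A.

A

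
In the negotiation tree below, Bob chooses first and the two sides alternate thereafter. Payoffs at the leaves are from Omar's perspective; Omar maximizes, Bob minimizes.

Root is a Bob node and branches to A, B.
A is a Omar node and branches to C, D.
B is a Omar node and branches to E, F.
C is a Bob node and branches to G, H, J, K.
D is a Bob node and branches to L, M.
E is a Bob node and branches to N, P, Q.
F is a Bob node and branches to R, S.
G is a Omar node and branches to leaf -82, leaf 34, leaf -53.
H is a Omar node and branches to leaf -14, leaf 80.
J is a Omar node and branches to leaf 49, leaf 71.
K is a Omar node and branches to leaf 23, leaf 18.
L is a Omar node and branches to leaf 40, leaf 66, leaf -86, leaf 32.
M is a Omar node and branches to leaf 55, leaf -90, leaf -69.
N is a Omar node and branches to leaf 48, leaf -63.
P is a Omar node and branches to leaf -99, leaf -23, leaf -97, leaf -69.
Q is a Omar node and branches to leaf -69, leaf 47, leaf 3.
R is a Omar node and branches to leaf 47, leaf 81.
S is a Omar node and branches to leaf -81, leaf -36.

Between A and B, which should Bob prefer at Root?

B

G (Omar): max(-82, 34, -53) = 34
H (Omar): max(-14, 80) = 80
J (Omar): max(49, 71) = 71
K (Omar): max(23, 18) = 23
C (Bob): min(34, 80, 71, 23) = 23
L (Omar): max(40, 66, -86, 32) = 66
M (Omar): max(55, -90, -69) = 55
D (Bob): min(66, 55) = 55
A (Omar): max(23, 55) = 55
N (Omar): max(48, -63) = 48
P (Omar): max(-99, -23, -97, -69) = -23
Q (Omar): max(-69, 47, 3) = 47
E (Bob): min(48, -23, 47) = -23
R (Omar): max(47, 81) = 81
S (Omar): max(-81, -36) = -36
F (Bob): min(81, -36) = -36
B (Omar): max(-23, -36) = -23
Bob prefers the lower value; A=55, B=-23. B is better since -23 < 55.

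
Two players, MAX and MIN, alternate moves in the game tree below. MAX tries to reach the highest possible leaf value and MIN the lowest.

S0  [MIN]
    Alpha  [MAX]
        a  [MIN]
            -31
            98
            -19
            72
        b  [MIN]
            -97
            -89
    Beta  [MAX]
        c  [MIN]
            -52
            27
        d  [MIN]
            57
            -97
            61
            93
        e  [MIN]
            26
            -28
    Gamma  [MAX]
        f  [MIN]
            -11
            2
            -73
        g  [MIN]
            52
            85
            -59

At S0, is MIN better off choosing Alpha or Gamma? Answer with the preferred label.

Gamma

a (MIN): min(-31, 98, -19, 72) = -31
b (MIN): min(-97, -89) = -97
Alpha (MAX): max(-31, -97) = -31
f (MIN): min(-11, 2, -73) = -73
g (MIN): min(52, 85, -59) = -59
Gamma (MAX): max(-73, -59) = -59
MIN prefers the lower value; Alpha=-31, Gamma=-59. Gamma is better since -59 < -31.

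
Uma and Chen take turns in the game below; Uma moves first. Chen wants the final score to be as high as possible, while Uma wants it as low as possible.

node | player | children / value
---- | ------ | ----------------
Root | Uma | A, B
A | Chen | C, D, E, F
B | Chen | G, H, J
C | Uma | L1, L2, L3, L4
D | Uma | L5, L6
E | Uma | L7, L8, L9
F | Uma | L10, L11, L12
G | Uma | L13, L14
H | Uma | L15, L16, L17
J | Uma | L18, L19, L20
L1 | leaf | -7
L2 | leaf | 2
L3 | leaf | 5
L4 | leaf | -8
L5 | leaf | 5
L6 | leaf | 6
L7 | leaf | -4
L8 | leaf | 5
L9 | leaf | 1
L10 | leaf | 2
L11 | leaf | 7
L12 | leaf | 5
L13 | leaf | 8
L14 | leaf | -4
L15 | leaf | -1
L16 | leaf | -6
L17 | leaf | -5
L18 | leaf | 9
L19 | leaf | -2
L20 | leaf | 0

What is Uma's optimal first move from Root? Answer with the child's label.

B

C (Uma): min(-7, 2, 5, -8) = -8
D (Uma): min(5, 6) = 5
E (Uma): min(-4, 5, 1) = -4
F (Uma): min(2, 7, 5) = 2
A (Chen): max(-8, 5, -4, 2) = 5
G (Uma): min(8, -4) = -4
H (Uma): min(-1, -6, -5) = -6
J (Uma): min(9, -2, 0) = -2
B (Chen): max(-4, -6, -2) = -2
Root (Uma): min(5, -2) = -2
Uma at Root wants the lowest of {A=5, B=-2}, so chooses B.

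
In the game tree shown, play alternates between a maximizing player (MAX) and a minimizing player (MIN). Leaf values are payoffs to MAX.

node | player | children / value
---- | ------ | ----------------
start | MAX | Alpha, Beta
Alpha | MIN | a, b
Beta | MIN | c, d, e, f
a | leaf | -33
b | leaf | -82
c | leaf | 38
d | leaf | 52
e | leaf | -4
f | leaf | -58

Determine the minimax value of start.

-58

Alpha (MIN): min(-33, -82) = -82
Beta (MIN): min(38, 52, -4, -58) = -58
start (MAX): max(-82, -58) = -58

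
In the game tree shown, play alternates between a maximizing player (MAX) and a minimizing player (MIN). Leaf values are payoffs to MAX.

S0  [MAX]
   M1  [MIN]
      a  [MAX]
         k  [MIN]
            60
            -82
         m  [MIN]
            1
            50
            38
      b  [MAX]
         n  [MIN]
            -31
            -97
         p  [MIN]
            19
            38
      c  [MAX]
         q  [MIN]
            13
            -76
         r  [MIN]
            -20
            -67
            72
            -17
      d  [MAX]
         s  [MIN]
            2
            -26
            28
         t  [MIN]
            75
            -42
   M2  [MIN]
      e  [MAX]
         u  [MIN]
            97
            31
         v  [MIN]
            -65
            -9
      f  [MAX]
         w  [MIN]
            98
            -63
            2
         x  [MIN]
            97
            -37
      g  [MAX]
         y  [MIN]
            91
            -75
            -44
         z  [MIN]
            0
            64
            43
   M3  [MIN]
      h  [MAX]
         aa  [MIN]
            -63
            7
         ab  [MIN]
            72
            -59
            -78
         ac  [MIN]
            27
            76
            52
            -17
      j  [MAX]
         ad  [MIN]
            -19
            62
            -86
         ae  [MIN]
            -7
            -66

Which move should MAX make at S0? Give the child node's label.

k (MIN): min(60, -82) = -82
m (MIN): min(1, 50, 38) = 1
a (MAX): max(-82, 1) = 1
n (MIN): min(-31, -97) = -97
p (MIN): min(19, 38) = 19
b (MAX): max(-97, 19) = 19
q (MIN): min(13, -76) = -76
r (MIN): min(-20, -67, 72, -17) = -67
c (MAX): max(-76, -67) = -67
s (MIN): min(2, -26, 28) = -26
t (MIN): min(75, -42) = -42
d (MAX): max(-26, -42) = -26
M1 (MIN): min(1, 19, -67, -26) = -67
u (MIN): min(97, 31) = 31
v (MIN): min(-65, -9) = -65
e (MAX): max(31, -65) = 31
w (MIN): min(98, -63, 2) = -63
x (MIN): min(97, -37) = -37
f (MAX): max(-63, -37) = -37
y (MIN): min(91, -75, -44) = -75
z (MIN): min(0, 64, 43) = 0
g (MAX): max(-75, 0) = 0
M2 (MIN): min(31, -37, 0) = -37
aa (MIN): min(-63, 7) = -63
ab (MIN): min(72, -59, -78) = -78
ac (MIN): min(27, 76, 52, -17) = -17
h (MAX): max(-63, -78, -17) = -17
ad (MIN): min(-19, 62, -86) = -86
ae (MIN): min(-7, -66) = -66
j (MAX): max(-86, -66) = -66
M3 (MIN): min(-17, -66) = -66
S0 (MAX): max(-67, -37, -66) = -37
MAX at S0 wants the highest of {M1=-67, M2=-37, M3=-66}, so chooses M2.

M2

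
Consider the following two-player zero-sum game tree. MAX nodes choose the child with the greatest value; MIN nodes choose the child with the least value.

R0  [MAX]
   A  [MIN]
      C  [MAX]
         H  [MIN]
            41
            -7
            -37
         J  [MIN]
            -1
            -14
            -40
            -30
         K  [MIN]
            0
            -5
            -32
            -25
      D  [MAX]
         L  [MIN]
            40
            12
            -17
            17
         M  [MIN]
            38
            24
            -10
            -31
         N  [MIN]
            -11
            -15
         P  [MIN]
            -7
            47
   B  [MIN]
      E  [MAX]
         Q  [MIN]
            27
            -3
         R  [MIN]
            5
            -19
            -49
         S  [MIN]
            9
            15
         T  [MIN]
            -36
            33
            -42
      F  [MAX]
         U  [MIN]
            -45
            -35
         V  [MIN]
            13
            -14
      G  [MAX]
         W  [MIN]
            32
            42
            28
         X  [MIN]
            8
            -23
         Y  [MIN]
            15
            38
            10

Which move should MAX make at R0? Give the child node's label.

H (MIN): min(41, -7, -37) = -37
J (MIN): min(-1, -14, -40, -30) = -40
K (MIN): min(0, -5, -32, -25) = -32
C (MAX): max(-37, -40, -32) = -32
L (MIN): min(40, 12, -17, 17) = -17
M (MIN): min(38, 24, -10, -31) = -31
N (MIN): min(-11, -15) = -15
P (MIN): min(-7, 47) = -7
D (MAX): max(-17, -31, -15, -7) = -7
A (MIN): min(-32, -7) = -32
Q (MIN): min(27, -3) = -3
R (MIN): min(5, -19, -49) = -49
S (MIN): min(9, 15) = 9
T (MIN): min(-36, 33, -42) = -42
E (MAX): max(-3, -49, 9, -42) = 9
U (MIN): min(-45, -35) = -45
V (MIN): min(13, -14) = -14
F (MAX): max(-45, -14) = -14
W (MIN): min(32, 42, 28) = 28
X (MIN): min(8, -23) = -23
Y (MIN): min(15, 38, 10) = 10
G (MAX): max(28, -23, 10) = 28
B (MIN): min(9, -14, 28) = -14
R0 (MAX): max(-32, -14) = -14
MAX at R0 wants the highest of {A=-32, B=-14}, so chooses B.

B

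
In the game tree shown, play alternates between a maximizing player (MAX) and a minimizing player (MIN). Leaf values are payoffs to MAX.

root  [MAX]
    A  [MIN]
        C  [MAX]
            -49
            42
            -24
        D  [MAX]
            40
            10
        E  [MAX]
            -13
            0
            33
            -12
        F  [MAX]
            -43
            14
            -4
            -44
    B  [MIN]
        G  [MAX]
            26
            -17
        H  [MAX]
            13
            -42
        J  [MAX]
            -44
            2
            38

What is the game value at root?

C (MAX): max(-49, 42, -24) = 42
D (MAX): max(40, 10) = 40
E (MAX): max(-13, 0, 33, -12) = 33
F (MAX): max(-43, 14, -4, -44) = 14
A (MIN): min(42, 40, 33, 14) = 14
G (MAX): max(26, -17) = 26
H (MAX): max(13, -42) = 13
J (MAX): max(-44, 2, 38) = 38
B (MIN): min(26, 13, 38) = 13
root (MAX): max(14, 13) = 14

14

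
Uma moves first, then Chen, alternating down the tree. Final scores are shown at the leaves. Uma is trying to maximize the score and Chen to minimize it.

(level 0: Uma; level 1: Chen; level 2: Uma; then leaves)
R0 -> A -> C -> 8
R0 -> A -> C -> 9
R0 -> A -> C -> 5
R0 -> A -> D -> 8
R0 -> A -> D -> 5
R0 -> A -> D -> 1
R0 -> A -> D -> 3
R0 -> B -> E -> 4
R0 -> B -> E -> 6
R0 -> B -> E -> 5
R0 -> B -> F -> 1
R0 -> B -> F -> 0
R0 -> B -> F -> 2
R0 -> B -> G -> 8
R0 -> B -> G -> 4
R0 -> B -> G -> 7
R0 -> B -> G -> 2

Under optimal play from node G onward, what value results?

G (Uma): max(8, 4, 7, 2) = 8

8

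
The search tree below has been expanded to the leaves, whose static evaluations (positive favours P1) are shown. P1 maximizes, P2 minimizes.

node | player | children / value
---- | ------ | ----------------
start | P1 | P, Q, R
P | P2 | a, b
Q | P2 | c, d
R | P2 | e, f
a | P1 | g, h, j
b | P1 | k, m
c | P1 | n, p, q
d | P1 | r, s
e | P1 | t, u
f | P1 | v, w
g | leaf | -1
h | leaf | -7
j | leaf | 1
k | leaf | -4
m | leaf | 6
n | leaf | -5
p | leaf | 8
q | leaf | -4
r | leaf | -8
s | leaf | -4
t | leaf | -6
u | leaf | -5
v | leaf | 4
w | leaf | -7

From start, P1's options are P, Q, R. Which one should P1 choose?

a (P1): max(-1, -7, 1) = 1
b (P1): max(-4, 6) = 6
P (P2): min(1, 6) = 1
c (P1): max(-5, 8, -4) = 8
d (P1): max(-8, -4) = -4
Q (P2): min(8, -4) = -4
e (P1): max(-6, -5) = -5
f (P1): max(4, -7) = 4
R (P2): min(-5, 4) = -5
start (P1): max(1, -4, -5) = 1
P1 at start wants the highest of {P=1, Q=-4, R=-5}, so chooses P.

P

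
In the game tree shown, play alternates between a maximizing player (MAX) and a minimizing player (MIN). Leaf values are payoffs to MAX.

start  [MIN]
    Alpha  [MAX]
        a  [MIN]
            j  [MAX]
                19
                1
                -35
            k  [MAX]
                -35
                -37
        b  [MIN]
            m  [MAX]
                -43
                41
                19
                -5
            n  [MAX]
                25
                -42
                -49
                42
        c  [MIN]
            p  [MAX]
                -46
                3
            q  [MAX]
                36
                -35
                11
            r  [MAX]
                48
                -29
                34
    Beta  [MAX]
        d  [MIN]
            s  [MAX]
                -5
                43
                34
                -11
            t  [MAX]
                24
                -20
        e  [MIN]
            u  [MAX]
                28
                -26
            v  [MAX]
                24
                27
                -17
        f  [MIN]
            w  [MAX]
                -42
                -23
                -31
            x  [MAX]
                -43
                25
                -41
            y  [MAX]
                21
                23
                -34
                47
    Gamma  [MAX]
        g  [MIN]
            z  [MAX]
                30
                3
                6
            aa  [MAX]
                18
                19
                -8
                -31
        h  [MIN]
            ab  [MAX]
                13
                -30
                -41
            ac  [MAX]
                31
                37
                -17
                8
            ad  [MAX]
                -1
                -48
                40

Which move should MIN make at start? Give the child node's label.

j (MAX): max(19, 1, -35) = 19
k (MAX): max(-35, -37) = -35
a (MIN): min(19, -35) = -35
m (MAX): max(-43, 41, 19, -5) = 41
n (MAX): max(25, -42, -49, 42) = 42
b (MIN): min(41, 42) = 41
p (MAX): max(-46, 3) = 3
q (MAX): max(36, -35, 11) = 36
r (MAX): max(48, -29, 34) = 48
c (MIN): min(3, 36, 48) = 3
Alpha (MAX): max(-35, 41, 3) = 41
s (MAX): max(-5, 43, 34, -11) = 43
t (MAX): max(24, -20) = 24
d (MIN): min(43, 24) = 24
u (MAX): max(28, -26) = 28
v (MAX): max(24, 27, -17) = 27
e (MIN): min(28, 27) = 27
w (MAX): max(-42, -23, -31) = -23
x (MAX): max(-43, 25, -41) = 25
y (MAX): max(21, 23, -34, 47) = 47
f (MIN): min(-23, 25, 47) = -23
Beta (MAX): max(24, 27, -23) = 27
z (MAX): max(30, 3, 6) = 30
aa (MAX): max(18, 19, -8, -31) = 19
g (MIN): min(30, 19) = 19
ab (MAX): max(13, -30, -41) = 13
ac (MAX): max(31, 37, -17, 8) = 37
ad (MAX): max(-1, -48, 40) = 40
h (MIN): min(13, 37, 40) = 13
Gamma (MAX): max(19, 13) = 19
start (MIN): min(41, 27, 19) = 19
MIN at start wants the lowest of {Alpha=41, Beta=27, Gamma=19}, so chooses Gamma.

Gamma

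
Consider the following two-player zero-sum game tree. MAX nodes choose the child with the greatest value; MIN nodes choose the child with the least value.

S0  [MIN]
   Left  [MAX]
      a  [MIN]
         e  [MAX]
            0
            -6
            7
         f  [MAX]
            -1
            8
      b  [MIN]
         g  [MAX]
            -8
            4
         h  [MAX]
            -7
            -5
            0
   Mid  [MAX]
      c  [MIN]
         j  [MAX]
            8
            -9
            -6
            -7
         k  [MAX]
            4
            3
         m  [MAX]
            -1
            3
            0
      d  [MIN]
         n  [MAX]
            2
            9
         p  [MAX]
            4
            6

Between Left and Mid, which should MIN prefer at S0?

Mid

e (MAX): max(0, -6, 7) = 7
f (MAX): max(-1, 8) = 8
a (MIN): min(7, 8) = 7
g (MAX): max(-8, 4) = 4
h (MAX): max(-7, -5, 0) = 0
b (MIN): min(4, 0) = 0
Left (MAX): max(7, 0) = 7
j (MAX): max(8, -9, -6, -7) = 8
k (MAX): max(4, 3) = 4
m (MAX): max(-1, 3, 0) = 3
c (MIN): min(8, 4, 3) = 3
n (MAX): max(2, 9) = 9
p (MAX): max(4, 6) = 6
d (MIN): min(9, 6) = 6
Mid (MAX): max(3, 6) = 6
MIN prefers the lower value; Left=7, Mid=6. Mid is better since 6 < 7.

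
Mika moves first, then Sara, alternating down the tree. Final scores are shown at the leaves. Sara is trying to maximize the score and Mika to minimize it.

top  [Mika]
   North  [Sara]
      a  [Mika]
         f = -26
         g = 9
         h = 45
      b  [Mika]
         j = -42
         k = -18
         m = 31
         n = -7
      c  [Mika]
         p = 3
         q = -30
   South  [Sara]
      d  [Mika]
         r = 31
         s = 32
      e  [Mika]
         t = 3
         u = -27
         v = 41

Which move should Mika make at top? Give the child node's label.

North

a (Mika): min(-26, 9, 45) = -26
b (Mika): min(-42, -18, 31, -7) = -42
c (Mika): min(3, -30) = -30
North (Sara): max(-26, -42, -30) = -26
d (Mika): min(31, 32) = 31
e (Mika): min(3, -27, 41) = -27
South (Sara): max(31, -27) = 31
top (Mika): min(-26, 31) = -26
Mika at top wants the lowest of {North=-26, South=31}, so chooses North.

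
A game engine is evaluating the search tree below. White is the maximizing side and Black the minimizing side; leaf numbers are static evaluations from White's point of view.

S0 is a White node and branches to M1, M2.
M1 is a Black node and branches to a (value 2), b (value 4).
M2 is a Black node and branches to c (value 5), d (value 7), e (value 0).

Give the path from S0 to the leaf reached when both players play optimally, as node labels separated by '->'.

M1 (Black): min(2, 4) = 2
M2 (Black): min(5, 7, 0) = 0
S0 (White): max(2, 0) = 2
At S0, White picks M1 (highest: 2).
At M1, Black picks a (lowest: 2).
Terminal value 2.

S0 -> M1 -> a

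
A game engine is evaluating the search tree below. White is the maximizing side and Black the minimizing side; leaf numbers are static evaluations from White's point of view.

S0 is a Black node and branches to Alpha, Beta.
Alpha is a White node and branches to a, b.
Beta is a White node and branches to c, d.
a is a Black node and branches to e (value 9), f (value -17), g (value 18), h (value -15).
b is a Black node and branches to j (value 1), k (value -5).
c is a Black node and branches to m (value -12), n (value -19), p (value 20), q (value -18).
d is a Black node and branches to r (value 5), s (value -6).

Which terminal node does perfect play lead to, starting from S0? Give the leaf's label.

a (Black): min(9, -17, 18, -15) = -17
b (Black): min(1, -5) = -5
Alpha (White): max(-17, -5) = -5
c (Black): min(-12, -19, 20, -18) = -19
d (Black): min(5, -6) = -6
Beta (White): max(-19, -6) = -6
S0 (Black): min(-5, -6) = -6
At S0, Black picks Beta (lowest: -6).
At Beta, White picks d (highest: -6).
At d, Black picks s (lowest: -6).
Terminal value -6.

s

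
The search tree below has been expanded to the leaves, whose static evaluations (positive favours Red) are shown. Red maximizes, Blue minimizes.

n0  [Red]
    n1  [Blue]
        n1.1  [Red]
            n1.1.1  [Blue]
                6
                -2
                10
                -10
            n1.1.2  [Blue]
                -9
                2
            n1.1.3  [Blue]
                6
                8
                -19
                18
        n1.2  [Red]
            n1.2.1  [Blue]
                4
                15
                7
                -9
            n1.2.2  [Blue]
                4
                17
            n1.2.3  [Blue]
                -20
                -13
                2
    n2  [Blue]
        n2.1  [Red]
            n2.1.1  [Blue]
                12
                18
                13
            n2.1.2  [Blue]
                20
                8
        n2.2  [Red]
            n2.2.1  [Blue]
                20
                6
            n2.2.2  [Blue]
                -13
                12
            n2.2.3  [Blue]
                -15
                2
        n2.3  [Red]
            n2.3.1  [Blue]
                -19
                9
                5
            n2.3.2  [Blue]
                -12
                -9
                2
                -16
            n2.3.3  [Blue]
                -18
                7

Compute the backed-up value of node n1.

-9

n1.1.1 (Blue): min(6, -2, 10, -10) = -10
n1.1.2 (Blue): min(-9, 2) = -9
n1.1.3 (Blue): min(6, 8, -19, 18) = -19
n1.1 (Red): max(-10, -9, -19) = -9
n1.2.1 (Blue): min(4, 15, 7, -9) = -9
n1.2.2 (Blue): min(4, 17) = 4
n1.2.3 (Blue): min(-20, -13, 2) = -20
n1.2 (Red): max(-9, 4, -20) = 4
n1 (Blue): min(-9, 4) = -9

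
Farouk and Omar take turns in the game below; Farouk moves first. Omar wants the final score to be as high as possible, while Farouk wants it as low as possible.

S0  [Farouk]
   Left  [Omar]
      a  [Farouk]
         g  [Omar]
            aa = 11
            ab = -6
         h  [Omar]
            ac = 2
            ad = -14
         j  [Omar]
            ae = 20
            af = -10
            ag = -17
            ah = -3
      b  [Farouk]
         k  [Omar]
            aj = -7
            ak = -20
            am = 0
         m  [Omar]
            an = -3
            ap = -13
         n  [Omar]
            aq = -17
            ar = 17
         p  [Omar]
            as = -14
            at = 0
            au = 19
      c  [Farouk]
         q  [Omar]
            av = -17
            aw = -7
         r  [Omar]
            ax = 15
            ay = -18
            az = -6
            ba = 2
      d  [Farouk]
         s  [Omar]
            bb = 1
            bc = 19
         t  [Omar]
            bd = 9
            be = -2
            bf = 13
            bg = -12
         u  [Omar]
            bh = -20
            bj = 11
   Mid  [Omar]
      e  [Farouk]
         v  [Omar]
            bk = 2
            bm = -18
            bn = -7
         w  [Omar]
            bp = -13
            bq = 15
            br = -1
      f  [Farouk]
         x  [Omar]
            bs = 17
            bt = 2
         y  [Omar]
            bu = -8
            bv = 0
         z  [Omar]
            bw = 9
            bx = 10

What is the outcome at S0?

2

g (Omar): max(11, -6) = 11
h (Omar): max(2, -14) = 2
j (Omar): max(20, -10, -17, -3) = 20
a (Farouk): min(11, 2, 20) = 2
k (Omar): max(-7, -20, 0) = 0
m (Omar): max(-3, -13) = -3
n (Omar): max(-17, 17) = 17
p (Omar): max(-14, 0, 19) = 19
b (Farouk): min(0, -3, 17, 19) = -3
q (Omar): max(-17, -7) = -7
r (Omar): max(15, -18, -6, 2) = 15
c (Farouk): min(-7, 15) = -7
s (Omar): max(1, 19) = 19
t (Omar): max(9, -2, 13, -12) = 13
u (Omar): max(-20, 11) = 11
d (Farouk): min(19, 13, 11) = 11
Left (Omar): max(2, -3, -7, 11) = 11
v (Omar): max(2, -18, -7) = 2
w (Omar): max(-13, 15, -1) = 15
e (Farouk): min(2, 15) = 2
x (Omar): max(17, 2) = 17
y (Omar): max(-8, 0) = 0
z (Omar): max(9, 10) = 10
f (Farouk): min(17, 0, 10) = 0
Mid (Omar): max(2, 0) = 2
S0 (Farouk): min(11, 2) = 2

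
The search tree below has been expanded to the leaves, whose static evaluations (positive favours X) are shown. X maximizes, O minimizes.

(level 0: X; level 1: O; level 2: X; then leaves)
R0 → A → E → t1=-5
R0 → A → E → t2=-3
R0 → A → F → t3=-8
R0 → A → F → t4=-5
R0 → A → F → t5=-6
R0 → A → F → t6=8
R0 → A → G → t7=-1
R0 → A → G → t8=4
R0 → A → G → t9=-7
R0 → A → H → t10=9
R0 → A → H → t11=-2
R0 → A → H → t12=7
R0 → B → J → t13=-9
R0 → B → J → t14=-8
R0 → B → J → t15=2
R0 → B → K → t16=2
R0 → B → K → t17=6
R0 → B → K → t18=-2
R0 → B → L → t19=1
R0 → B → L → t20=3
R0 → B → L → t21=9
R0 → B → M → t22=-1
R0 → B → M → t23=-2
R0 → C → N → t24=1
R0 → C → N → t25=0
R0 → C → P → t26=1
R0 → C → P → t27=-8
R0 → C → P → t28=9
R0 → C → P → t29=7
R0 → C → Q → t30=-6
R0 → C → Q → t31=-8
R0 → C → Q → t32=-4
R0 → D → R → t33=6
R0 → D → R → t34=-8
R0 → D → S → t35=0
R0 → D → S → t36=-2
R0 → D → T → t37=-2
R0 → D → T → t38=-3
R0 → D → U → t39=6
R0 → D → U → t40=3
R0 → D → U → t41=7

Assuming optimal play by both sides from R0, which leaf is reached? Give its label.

E (X): max(-5, -3) = -3
F (X): max(-8, -5, -6, 8) = 8
G (X): max(-1, 4, -7) = 4
H (X): max(9, -2, 7) = 9
A (O): min(-3, 8, 4, 9) = -3
J (X): max(-9, -8, 2) = 2
K (X): max(2, 6, -2) = 6
L (X): max(1, 3, 9) = 9
M (X): max(-1, -2) = -1
B (O): min(2, 6, 9, -1) = -1
N (X): max(1, 0) = 1
P (X): max(1, -8, 9, 7) = 9
Q (X): max(-6, -8, -4) = -4
C (O): min(1, 9, -4) = -4
R (X): max(6, -8) = 6
S (X): max(0, -2) = 0
T (X): max(-2, -3) = -2
U (X): max(6, 3, 7) = 7
D (O): min(6, 0, -2, 7) = -2
R0 (X): max(-3, -1, -4, -2) = -1
At R0, X picks B (highest: -1).
At B, O picks M (lowest: -1).
At M, X picks t22 (highest: -1).
Terminal value -1.

t22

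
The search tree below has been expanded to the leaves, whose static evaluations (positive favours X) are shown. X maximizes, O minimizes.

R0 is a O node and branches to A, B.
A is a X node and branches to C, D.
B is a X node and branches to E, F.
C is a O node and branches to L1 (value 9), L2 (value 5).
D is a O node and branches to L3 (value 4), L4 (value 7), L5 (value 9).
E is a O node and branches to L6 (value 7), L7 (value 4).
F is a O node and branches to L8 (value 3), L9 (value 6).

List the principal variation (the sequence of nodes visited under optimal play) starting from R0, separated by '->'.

C (O): min(9, 5) = 5
D (O): min(4, 7, 9) = 4
A (X): max(5, 4) = 5
E (O): min(7, 4) = 4
F (O): min(3, 6) = 3
B (X): max(4, 3) = 4
R0 (O): min(5, 4) = 4
At R0, O picks B (lowest: 4).
At B, X picks E (highest: 4).
At E, O picks L7 (lowest: 4).
Terminal value 4.

R0 -> B -> E -> L7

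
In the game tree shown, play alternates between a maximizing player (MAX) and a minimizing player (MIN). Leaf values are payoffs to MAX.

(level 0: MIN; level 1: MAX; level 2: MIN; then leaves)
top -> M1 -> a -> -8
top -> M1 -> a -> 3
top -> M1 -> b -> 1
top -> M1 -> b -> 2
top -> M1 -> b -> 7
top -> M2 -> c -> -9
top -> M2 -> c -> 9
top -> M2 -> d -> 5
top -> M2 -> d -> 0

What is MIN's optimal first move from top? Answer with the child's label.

a (MIN): min(-8, 3) = -8
b (MIN): min(1, 2, 7) = 1
M1 (MAX): max(-8, 1) = 1
c (MIN): min(-9, 9) = -9
d (MIN): min(5, 0) = 0
M2 (MAX): max(-9, 0) = 0
top (MIN): min(1, 0) = 0
MIN at top wants the lowest of {M1=1, M2=0}, so chooses M2.

M2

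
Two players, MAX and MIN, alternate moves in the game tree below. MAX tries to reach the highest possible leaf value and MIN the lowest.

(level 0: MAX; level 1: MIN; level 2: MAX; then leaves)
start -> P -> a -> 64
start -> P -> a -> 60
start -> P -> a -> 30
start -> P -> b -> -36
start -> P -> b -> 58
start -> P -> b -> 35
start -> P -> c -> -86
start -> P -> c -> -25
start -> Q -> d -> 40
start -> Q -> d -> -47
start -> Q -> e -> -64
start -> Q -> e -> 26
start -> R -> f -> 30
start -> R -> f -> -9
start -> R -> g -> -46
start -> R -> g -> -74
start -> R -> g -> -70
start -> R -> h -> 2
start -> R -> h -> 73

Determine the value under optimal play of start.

26

a (MAX): max(64, 60, 30) = 64
b (MAX): max(-36, 58, 35) = 58
c (MAX): max(-86, -25) = -25
P (MIN): min(64, 58, -25) = -25
d (MAX): max(40, -47) = 40
e (MAX): max(-64, 26) = 26
Q (MIN): min(40, 26) = 26
f (MAX): max(30, -9) = 30
g (MAX): max(-46, -74, -70) = -46
h (MAX): max(2, 73) = 73
R (MIN): min(30, -46, 73) = -46
start (MAX): max(-25, 26, -46) = 26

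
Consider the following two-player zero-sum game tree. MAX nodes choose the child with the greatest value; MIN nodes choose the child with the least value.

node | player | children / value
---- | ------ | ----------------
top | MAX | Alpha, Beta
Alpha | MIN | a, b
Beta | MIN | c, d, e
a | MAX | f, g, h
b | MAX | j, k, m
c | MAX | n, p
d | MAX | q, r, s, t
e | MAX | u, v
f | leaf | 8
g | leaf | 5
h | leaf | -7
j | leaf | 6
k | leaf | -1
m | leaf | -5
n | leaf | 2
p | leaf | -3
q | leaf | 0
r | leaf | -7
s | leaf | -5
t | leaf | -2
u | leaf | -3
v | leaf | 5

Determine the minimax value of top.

6

a (MAX): max(8, 5, -7) = 8
b (MAX): max(6, -1, -5) = 6
Alpha (MIN): min(8, 6) = 6
c (MAX): max(2, -3) = 2
d (MAX): max(0, -7, -5, -2) = 0
e (MAX): max(-3, 5) = 5
Beta (MIN): min(2, 0, 5) = 0
top (MAX): max(6, 0) = 6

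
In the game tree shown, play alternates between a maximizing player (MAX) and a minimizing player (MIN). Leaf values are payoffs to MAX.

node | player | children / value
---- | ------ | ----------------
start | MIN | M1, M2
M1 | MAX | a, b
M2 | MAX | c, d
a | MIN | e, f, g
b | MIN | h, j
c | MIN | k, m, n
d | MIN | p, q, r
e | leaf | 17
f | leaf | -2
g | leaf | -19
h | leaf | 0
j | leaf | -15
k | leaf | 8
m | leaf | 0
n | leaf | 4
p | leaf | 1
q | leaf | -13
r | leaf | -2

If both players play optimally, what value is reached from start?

a (MIN): min(17, -2, -19) = -19
b (MIN): min(0, -15) = -15
M1 (MAX): max(-19, -15) = -15
c (MIN): min(8, 0, 4) = 0
d (MIN): min(1, -13, -2) = -13
M2 (MAX): max(0, -13) = 0
start (MIN): min(-15, 0) = -15

-15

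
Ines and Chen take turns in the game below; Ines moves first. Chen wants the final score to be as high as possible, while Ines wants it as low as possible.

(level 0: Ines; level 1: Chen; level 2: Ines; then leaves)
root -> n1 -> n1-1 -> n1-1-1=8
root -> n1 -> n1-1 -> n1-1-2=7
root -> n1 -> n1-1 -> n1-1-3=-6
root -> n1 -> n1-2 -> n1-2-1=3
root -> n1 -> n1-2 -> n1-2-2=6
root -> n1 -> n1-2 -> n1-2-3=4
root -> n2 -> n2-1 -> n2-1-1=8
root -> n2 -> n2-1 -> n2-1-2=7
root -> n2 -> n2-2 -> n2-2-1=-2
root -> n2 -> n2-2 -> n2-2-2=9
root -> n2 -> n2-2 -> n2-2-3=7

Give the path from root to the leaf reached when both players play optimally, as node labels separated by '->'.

root -> n1 -> n1-2 -> n1-2-1

n1-1 (Ines): min(8, 7, -6) = -6
n1-2 (Ines): min(3, 6, 4) = 3
n1 (Chen): max(-6, 3) = 3
n2-1 (Ines): min(8, 7) = 7
n2-2 (Ines): min(-2, 9, 7) = -2
n2 (Chen): max(7, -2) = 7
root (Ines): min(3, 7) = 3
At root, Ines picks n1 (lowest: 3).
At n1, Chen picks n1-2 (highest: 3).
At n1-2, Ines picks n1-2-1 (lowest: 3).
Terminal value 3.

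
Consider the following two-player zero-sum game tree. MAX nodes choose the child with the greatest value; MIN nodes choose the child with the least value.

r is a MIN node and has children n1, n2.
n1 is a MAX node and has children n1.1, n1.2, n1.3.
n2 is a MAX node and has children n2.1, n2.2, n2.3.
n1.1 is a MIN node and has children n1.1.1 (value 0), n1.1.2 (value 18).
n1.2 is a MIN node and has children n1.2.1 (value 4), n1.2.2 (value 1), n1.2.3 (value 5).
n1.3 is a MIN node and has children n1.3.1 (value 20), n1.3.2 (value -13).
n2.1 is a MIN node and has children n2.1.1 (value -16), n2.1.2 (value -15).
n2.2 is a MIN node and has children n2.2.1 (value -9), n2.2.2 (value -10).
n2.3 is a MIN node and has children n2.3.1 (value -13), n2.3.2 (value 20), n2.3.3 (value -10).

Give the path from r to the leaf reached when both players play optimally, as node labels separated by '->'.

n1.1 (MIN): min(0, 18) = 0
n1.2 (MIN): min(4, 1, 5) = 1
n1.3 (MIN): min(20, -13) = -13
n1 (MAX): max(0, 1, -13) = 1
n2.1 (MIN): min(-16, -15) = -16
n2.2 (MIN): min(-9, -10) = -10
n2.3 (MIN): min(-13, 20, -10) = -13
n2 (MAX): max(-16, -10, -13) = -10
r (MIN): min(1, -10) = -10
At r, MIN picks n2 (lowest: -10).
At n2, MAX picks n2.2 (highest: -10).
At n2.2, MIN picks n2.2.2 (lowest: -10).
Terminal value -10.

r -> n2 -> n2.2 -> n2.2.2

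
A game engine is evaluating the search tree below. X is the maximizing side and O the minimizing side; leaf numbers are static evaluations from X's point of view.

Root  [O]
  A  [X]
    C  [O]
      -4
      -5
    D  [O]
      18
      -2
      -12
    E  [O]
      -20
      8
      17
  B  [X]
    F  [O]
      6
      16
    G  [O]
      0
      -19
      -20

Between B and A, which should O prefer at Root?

F (O): min(6, 16) = 6
G (O): min(0, -19, -20) = -20
B (X): max(6, -20) = 6
C (O): min(-4, -5) = -5
D (O): min(18, -2, -12) = -12
E (O): min(-20, 8, 17) = -20
A (X): max(-5, -12, -20) = -5
O prefers the lower value; B=6, A=-5. A is better since -5 < 6.

A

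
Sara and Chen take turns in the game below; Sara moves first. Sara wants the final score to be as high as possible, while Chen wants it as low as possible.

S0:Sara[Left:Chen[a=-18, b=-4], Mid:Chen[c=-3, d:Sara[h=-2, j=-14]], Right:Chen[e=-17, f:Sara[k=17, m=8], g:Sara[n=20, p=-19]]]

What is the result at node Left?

-18

Left (Chen): min(-18, -4) = -18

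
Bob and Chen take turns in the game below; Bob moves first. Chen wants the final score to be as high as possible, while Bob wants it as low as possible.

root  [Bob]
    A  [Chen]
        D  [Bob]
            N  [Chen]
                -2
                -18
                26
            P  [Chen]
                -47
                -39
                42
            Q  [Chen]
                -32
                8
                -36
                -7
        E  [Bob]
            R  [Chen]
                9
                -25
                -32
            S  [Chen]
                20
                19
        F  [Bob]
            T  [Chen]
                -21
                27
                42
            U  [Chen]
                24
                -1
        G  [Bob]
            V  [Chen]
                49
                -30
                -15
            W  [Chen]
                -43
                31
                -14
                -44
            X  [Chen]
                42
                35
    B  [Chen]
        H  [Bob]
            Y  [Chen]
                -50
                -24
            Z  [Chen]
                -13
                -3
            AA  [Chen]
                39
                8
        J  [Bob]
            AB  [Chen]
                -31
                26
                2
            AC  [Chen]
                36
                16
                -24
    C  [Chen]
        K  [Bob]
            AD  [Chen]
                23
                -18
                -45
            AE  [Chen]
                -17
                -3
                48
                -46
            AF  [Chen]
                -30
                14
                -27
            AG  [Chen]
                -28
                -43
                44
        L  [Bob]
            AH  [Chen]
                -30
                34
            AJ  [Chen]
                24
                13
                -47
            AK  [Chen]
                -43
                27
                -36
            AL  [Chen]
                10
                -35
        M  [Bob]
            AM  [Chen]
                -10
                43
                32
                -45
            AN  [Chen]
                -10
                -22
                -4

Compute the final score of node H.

Y (Chen): max(-50, -24) = -24
Z (Chen): max(-13, -3) = -3
AA (Chen): max(39, 8) = 39
H (Bob): min(-24, -3, 39) = -24

-24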